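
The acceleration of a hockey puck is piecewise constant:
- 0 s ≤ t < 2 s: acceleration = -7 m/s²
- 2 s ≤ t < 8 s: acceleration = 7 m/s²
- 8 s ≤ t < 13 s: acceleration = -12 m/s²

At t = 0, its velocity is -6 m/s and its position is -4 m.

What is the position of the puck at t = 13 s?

-64 m

On each constant-a segment, Δv = aΔt and Δx = v₀Δt + ½aΔt²; chain segment to segment.
0–2 s: v starts -6 m/s; Δx = -6·2 + ½·-7·2² = -26 m; v ends -20 m/s.
2–8 s: v starts -20 m/s; Δx = -20·6 + ½·7·6² = 6 m; v ends 22 m/s.
8–13 s: v starts 22 m/s; Δx = 22·5 + ½·-12·5² = -40 m; v ends -38 m/s.
x(13) = -4 + Σ Δx = -64 m.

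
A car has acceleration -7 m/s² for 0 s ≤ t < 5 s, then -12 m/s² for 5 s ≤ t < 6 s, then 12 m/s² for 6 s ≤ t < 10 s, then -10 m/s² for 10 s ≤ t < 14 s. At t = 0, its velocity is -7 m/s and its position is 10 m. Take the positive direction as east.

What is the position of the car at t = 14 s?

On each constant-a segment, Δv = aΔt and Δx = v₀Δt + ½aΔt²; chain segment to segment.
0–5 s: v starts -7 m/s; Δx = -7·5 + ½·-7·5² = -122.5 m; v ends -42 m/s.
5–6 s: v starts -42 m/s; Δx = -42·1 + ½·-12·1² = -48 m; v ends -54 m/s.
6–10 s: v starts -54 m/s; Δx = -54·4 + ½·12·4² = -120 m; v ends -6 m/s.
10–14 s: v starts -6 m/s; Δx = -6·4 + ½·-10·4² = -104 m; v ends -46 m/s.
x(14) = 10 + Σ Δx = -384.5 m.

-384.5 m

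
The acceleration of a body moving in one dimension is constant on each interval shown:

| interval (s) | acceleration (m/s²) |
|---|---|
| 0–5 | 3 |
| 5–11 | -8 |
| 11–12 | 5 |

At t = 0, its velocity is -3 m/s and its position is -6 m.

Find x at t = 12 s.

On each constant-a segment, Δv = aΔt and Δx = v₀Δt + ½aΔt²; chain segment to segment.
0–5 s: v starts -3 m/s; Δx = -3·5 + ½·3·5² = 22.5 m; v ends 12 m/s.
5–11 s: v starts 12 m/s; Δx = 12·6 + ½·-8·6² = -72 m; v ends -36 m/s.
11–12 s: v starts -36 m/s; Δx = -36·1 + ½·5·1² = -33.5 m; v ends -31 m/s.
x(12) = -6 + Σ Δx = -89 m.

-89 m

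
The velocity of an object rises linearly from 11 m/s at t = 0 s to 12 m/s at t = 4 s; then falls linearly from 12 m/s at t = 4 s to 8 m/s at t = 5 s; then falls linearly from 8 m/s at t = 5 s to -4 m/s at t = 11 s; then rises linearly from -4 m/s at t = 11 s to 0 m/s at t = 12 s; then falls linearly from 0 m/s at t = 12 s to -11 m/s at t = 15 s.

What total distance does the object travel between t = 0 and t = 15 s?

Distance (not displacement) is the total path length: add the absolute areas under v-t.
0–4 s: |½(11 + 12)(4)| = 46 m
4–5 s: |½(12 + 8)(1)| = 10 m
5–11 s: v = 0 at t = 9 s; triangle areas 16 + 4 = 20 m
11–12 s: |½(-4 + 0)(1)| = 2 m
12–15 s: |½(0 + -11)(3)| = 16.5 m
Total distance = 94.5 m

94.5 m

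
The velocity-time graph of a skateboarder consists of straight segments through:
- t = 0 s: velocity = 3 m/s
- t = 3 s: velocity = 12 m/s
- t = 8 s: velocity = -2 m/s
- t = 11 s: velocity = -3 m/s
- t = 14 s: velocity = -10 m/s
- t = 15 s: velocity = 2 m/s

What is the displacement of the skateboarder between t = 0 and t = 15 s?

Displacement is the signed area under the v-t curve.
0–3 s: ½(3 + 12)(3) = 22.5 m
3–8 s: ½(12 + -2)(5) = 25 m
8–11 s: ½(-2 + -3)(3) = -7.5 m
11–14 s: ½(-3 + -10)(3) = -19.5 m
14–15 s: ½(-10 + 2)(1) = -4 m
Net displacement = 16.5 m

16.5 m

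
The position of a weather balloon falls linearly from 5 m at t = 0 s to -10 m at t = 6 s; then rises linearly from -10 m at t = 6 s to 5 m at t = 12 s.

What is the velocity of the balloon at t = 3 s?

-2.5 m/s

Velocity is the slope of the x-t graph on 0–6 s: (-10 − 5)/(6 − 0) = -2.5 m/s.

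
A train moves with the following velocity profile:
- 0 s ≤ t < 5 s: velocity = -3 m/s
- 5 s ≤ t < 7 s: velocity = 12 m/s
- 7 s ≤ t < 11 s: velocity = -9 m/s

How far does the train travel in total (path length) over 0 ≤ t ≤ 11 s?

Total distance travelled is ∫|v| dt — sum the magnitudes of each area piece.
0–5 s: |-3| × 5 = 15 m
5–7 s: |12| × 2 = 24 m
7–11 s: |-9| × 4 = 36 m
Total distance = 75 m

75 m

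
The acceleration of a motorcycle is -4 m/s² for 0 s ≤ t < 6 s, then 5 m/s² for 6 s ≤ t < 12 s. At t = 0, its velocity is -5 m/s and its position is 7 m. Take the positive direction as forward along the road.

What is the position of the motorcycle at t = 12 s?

-179 m

On each constant-a segment, Δv = aΔt and Δx = v₀Δt + ½aΔt²; chain segment to segment.
0–6 s: v starts -5 m/s; Δx = -5·6 + ½·-4·6² = -102 m; v ends -29 m/s.
6–12 s: v starts -29 m/s; Δx = -29·6 + ½·5·6² = -84 m; v ends 1 m/s.
x(12) = 7 + Σ Δx = -179 m.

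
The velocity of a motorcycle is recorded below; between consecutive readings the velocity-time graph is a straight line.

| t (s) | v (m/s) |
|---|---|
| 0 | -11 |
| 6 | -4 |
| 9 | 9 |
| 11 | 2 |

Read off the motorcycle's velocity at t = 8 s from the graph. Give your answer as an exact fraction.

On 6–9 s the graph is linear from -4 to 9 m/s: v(8) = -4 + (9 − -4)·(8 − 6)/(9 − 6) = 14/3 m/s.

14/3 m/s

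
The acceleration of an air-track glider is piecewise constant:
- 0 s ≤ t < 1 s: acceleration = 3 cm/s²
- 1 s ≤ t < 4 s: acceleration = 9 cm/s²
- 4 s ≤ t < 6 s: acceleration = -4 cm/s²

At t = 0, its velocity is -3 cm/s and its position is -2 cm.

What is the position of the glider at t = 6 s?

On each constant-a segment, Δv = aΔt and Δx = v₀Δt + ½aΔt²; chain segment to segment.
0–1 s: v starts -3 cm/s; Δx = -3·1 + ½·3·1² = -1.5 cm; v ends 0 cm/s.
1–4 s: v starts 0 cm/s; Δx = 0·3 + ½·9·3² = 40.5 cm; v ends 27 cm/s.
4–6 s: v starts 27 cm/s; Δx = 27·2 + ½·-4·2² = 46 cm; v ends 19 cm/s.
x(6) = -2 + Σ Δx = 83 cm.

83 cm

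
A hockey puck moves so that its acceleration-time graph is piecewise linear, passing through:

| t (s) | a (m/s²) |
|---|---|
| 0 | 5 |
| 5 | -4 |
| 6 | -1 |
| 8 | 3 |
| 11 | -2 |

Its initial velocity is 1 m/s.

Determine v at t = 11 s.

Δv equals the area under the a-t graph; then v = v₀ + Δv.
0–5 s: ½(5 + -4)(5) = 2.5 m/s
5–6 s: ½(-4 + -1)(1) = -2.5 m/s
6–8 s: ½(-1 + 3)(2) = 2 m/s
8–11 s: ½(3 + -2)(3) = 1.5 m/s
Δv = 3.5 m/s, so v(11) = 1 + (3.5) = 4.5 m/s.

4.5 m/s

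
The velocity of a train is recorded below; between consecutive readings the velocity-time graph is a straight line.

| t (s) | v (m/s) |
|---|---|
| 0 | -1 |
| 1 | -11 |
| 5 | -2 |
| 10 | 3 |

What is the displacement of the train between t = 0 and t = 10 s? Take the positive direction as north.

-29.5 m

Displacement is the signed area under the v-t curve.
0–1 s: ½(-1 + -11)(1) = -6 m
1–5 s: ½(-11 + -2)(4) = -26 m
5–10 s: ½(-2 + 3)(5) = 2.5 m
Net displacement = -29.5 m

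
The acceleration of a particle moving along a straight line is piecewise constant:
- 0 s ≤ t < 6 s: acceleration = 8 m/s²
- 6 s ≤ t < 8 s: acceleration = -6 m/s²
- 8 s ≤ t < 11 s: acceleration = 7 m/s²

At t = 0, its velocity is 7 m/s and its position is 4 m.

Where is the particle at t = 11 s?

448.5 m

On each constant-a segment, Δv = aΔt and Δx = v₀Δt + ½aΔt²; chain segment to segment.
0–6 s: v starts 7 m/s; Δx = 7·6 + ½·8·6² = 186 m; v ends 55 m/s.
6–8 s: v starts 55 m/s; Δx = 55·2 + ½·-6·2² = 98 m; v ends 43 m/s.
8–11 s: v starts 43 m/s; Δx = 43·3 + ½·7·3² = 160.5 m; v ends 64 m/s.
x(11) = 4 + Σ Δx = 448.5 m.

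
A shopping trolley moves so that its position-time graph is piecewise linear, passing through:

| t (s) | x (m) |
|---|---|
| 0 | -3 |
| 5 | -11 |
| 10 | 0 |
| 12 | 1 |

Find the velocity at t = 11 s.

Velocity is the slope of the x-t graph on 10–12 s: (1 − 0)/(12 − 10) = 0.5 m/s.

0.5 m/s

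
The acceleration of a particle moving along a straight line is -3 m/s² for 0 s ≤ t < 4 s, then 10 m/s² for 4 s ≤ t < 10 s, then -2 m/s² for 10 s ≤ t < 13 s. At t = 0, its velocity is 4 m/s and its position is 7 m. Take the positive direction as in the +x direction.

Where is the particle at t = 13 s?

On each constant-a segment, Δv = aΔt and Δx = v₀Δt + ½aΔt²; chain segment to segment.
0–4 s: v starts 4 m/s; Δx = 4·4 + ½·-3·4² = -8 m; v ends -8 m/s.
4–10 s: v starts -8 m/s; Δx = -8·6 + ½·10·6² = 132 m; v ends 52 m/s.
10–13 s: v starts 52 m/s; Δx = 52·3 + ½·-2·3² = 147 m; v ends 46 m/s.
x(13) = 7 + Σ Δx = 278 m.

278 m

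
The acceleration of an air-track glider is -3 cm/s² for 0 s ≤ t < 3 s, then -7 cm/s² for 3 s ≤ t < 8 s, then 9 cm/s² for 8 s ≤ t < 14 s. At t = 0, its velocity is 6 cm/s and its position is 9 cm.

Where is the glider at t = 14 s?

-155 cm

On each constant-a segment, Δv = aΔt and Δx = v₀Δt + ½aΔt²; chain segment to segment.
0–3 s: v starts 6 cm/s; Δx = 6·3 + ½·-3·3² = 4.5 cm; v ends -3 cm/s.
3–8 s: v starts -3 cm/s; Δx = -3·5 + ½·-7·5² = -102.5 cm; v ends -38 cm/s.
8–14 s: v starts -38 cm/s; Δx = -38·6 + ½·9·6² = -66 cm; v ends 16 cm/s.
x(14) = 9 + Σ Δx = -155 cm.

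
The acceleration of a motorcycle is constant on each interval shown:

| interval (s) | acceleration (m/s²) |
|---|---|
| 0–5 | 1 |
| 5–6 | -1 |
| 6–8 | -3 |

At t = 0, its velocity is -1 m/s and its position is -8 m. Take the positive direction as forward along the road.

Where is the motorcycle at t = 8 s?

3 m

On each constant-a segment, Δv = aΔt and Δx = v₀Δt + ½aΔt²; chain segment to segment.
0–5 s: v starts -1 m/s; Δx = -1·5 + ½·1·5² = 7.5 m; v ends 4 m/s.
5–6 s: v starts 4 m/s; Δx = 4·1 + ½·-1·1² = 3.5 m; v ends 3 m/s.
6–8 s: v starts 3 m/s; Δx = 3·2 + ½·-3·2² = 0 m; v ends -3 m/s.
x(8) = -8 + Σ Δx = 3 m.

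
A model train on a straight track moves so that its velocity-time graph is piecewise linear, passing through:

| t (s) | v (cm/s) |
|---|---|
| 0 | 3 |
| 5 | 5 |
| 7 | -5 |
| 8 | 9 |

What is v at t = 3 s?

On 0–5 s the graph is linear from 3 to 5 cm/s: v(3) = 3 + (5 − 3)·(3 − 0)/(5 − 0) = 4.2 cm/s.

4.2 cm/s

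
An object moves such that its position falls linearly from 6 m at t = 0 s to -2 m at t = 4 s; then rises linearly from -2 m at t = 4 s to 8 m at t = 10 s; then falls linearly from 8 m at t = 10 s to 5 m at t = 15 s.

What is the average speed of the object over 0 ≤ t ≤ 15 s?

Average speed = (total path length)/(elapsed time); on a piecewise-linear x-t graph the path length is Σ|Δx|.
0–4 s: |Δx| = |-2 − 6| = 8 m
4–10 s: |Δx| = |8 − -2| = 10 m
10–15 s: |Δx| = |5 − 8| = 3 m
Total path = 21 m; average speed = 21/15 = 1.4 m/s.

1.4 m/s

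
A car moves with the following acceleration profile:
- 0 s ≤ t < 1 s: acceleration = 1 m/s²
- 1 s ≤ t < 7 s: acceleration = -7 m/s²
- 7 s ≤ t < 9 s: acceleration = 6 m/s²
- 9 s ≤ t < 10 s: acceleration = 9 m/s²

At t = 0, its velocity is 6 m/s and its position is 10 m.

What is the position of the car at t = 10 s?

-144 m

On each constant-a segment, Δv = aΔt and Δx = v₀Δt + ½aΔt²; chain segment to segment.
0–1 s: v starts 6 m/s; Δx = 6·1 + ½·1·1² = 6.5 m; v ends 7 m/s.
1–7 s: v starts 7 m/s; Δx = 7·6 + ½·-7·6² = -84 m; v ends -35 m/s.
7–9 s: v starts -35 m/s; Δx = -35·2 + ½·6·2² = -58 m; v ends -23 m/s.
9–10 s: v starts -23 m/s; Δx = -23·1 + ½·9·1² = -18.5 m; v ends -14 m/s.
x(10) = 10 + Σ Δx = -144 m.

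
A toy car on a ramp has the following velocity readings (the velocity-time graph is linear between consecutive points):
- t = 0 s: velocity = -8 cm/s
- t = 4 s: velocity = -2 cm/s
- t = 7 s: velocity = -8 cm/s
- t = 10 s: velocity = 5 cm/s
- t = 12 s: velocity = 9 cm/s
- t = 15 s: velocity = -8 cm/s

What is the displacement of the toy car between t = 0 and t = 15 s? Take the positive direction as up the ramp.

Displacement is the signed area under the v-t curve.
0–4 s: ½(-8 + -2)(4) = -20 cm
4–7 s: ½(-2 + -8)(3) = -15 cm
7–10 s: ½(-8 + 5)(3) = -4.5 cm
10–12 s: ½(5 + 9)(2) = 14 cm
12–15 s: ½(9 + -8)(3) = 1.5 cm
Net displacement = -24 cm

-24 cm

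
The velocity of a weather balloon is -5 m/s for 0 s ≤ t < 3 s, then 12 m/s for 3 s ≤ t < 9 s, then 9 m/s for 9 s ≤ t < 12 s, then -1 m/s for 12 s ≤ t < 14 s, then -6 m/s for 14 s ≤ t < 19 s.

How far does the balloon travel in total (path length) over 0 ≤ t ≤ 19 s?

146 m

Distance (not displacement) is the total path length: add the absolute areas under v-t.
0–3 s: |-5| × 3 = 15 m
3–9 s: |12| × 6 = 72 m
9–12 s: |9| × 3 = 27 m
12–14 s: |-1| × 2 = 2 m
14–19 s: |-6| × 5 = 30 m
Total distance = 146 m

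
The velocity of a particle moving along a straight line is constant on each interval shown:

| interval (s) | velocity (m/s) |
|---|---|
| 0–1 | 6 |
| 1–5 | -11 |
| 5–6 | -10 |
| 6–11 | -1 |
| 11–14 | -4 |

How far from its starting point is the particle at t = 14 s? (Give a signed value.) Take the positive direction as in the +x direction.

-65 m

Displacement is the signed area under the v-t curve.
0–1 s: 6 × 1 = 6 m
1–5 s: -11 × 4 = -44 m
5–6 s: -10 × 1 = -10 m
6–11 s: -1 × 5 = -5 m
11–14 s: -4 × 3 = -12 m
Net displacement = -65 m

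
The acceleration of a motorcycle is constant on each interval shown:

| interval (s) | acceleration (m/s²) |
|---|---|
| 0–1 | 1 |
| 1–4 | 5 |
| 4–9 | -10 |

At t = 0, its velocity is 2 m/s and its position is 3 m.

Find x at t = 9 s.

2 m

On each constant-a segment, Δv = aΔt and Δx = v₀Δt + ½aΔt²; chain segment to segment.
0–1 s: v starts 2 m/s; Δx = 2·1 + ½·1·1² = 2.5 m; v ends 3 m/s.
1–4 s: v starts 3 m/s; Δx = 3·3 + ½·5·3² = 31.5 m; v ends 18 m/s.
4–9 s: v starts 18 m/s; Δx = 18·5 + ½·-10·5² = -35 m; v ends -32 m/s.
x(9) = 3 + Σ Δx = 2 m.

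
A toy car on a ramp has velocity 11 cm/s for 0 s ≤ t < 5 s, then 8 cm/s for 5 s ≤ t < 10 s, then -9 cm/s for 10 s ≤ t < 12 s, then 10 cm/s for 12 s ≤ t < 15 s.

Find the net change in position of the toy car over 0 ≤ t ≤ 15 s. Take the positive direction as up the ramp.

107 cm

Displacement is the signed area under the v-t curve.
0–5 s: 11 × 5 = 55 cm
5–10 s: 8 × 5 = 40 cm
10–12 s: -9 × 2 = -18 cm
12–15 s: 10 × 3 = 30 cm
Net displacement = 107 cm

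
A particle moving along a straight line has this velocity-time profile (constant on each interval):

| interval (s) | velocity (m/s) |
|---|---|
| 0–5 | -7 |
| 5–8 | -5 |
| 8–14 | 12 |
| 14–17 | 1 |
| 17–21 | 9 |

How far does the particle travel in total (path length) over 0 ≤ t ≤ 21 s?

161 m

Total distance travelled is ∫|v| dt — sum the magnitudes of each area piece.
0–5 s: |-7| × 5 = 35 m
5–8 s: |-5| × 3 = 15 m
8–14 s: |12| × 6 = 72 m
14–17 s: |1| × 3 = 3 m
17–21 s: |9| × 4 = 36 m
Total distance = 161 m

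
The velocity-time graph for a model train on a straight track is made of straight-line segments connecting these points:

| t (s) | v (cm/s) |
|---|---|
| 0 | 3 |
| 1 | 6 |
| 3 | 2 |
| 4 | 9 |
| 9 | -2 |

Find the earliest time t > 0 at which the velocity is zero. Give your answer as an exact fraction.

v changes sign on 4–9 s (from 9 to -2); the graph is linear there, so v = 0 at t = 4 + (-9)·(9 − 4)/(-2 − 9) = 89/11 s.

t = 89/11 s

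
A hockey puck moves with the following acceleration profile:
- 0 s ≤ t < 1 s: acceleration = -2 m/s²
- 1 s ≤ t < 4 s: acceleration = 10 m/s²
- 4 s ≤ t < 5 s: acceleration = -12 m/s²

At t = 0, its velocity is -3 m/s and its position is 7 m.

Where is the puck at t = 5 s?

On each constant-a segment, Δv = aΔt and Δx = v₀Δt + ½aΔt²; chain segment to segment.
0–1 s: v starts -3 m/s; Δx = -3·1 + ½·-2·1² = -4 m; v ends -5 m/s.
1–4 s: v starts -5 m/s; Δx = -5·3 + ½·10·3² = 30 m; v ends 25 m/s.
4–5 s: v starts 25 m/s; Δx = 25·1 + ½·-12·1² = 19 m; v ends 13 m/s.
x(5) = 7 + Σ Δx = 52 m.

52 m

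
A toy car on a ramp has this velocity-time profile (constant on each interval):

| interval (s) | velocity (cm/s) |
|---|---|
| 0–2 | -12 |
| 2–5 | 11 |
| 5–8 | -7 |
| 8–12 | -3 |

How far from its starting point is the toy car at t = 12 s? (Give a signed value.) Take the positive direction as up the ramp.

Displacement is the signed area under the v-t curve.
0–2 s: -12 × 2 = -24 cm
2–5 s: 11 × 3 = 33 cm
5–8 s: -7 × 3 = -21 cm
8–12 s: -3 × 4 = -12 cm
Net displacement = -24 cm

-24 cm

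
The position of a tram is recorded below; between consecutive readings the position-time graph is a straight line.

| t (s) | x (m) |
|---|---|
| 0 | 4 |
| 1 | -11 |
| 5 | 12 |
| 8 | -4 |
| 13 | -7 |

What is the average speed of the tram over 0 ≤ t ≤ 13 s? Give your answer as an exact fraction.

57/13 m/s

Average speed = (total path length)/(elapsed time); on a piecewise-linear x-t graph the path length is Σ|Δx|.
0–1 s: |Δx| = |-11 − 4| = 15 m
1–5 s: |Δx| = |12 − -11| = 23 m
5–8 s: |Δx| = |-4 − 12| = 16 m
8–13 s: |Δx| = |-7 − -4| = 3 m
Total path = 57 m; average speed = 57/13 = 57/13 m/s.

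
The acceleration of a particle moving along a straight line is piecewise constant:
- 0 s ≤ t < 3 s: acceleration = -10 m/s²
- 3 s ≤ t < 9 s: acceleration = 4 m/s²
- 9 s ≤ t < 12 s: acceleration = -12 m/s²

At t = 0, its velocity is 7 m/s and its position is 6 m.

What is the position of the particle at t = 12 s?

On each constant-a segment, Δv = aΔt and Δx = v₀Δt + ½aΔt²; chain segment to segment.
0–3 s: v starts 7 m/s; Δx = 7·3 + ½·-10·3² = -24 m; v ends -23 m/s.
3–9 s: v starts -23 m/s; Δx = -23·6 + ½·4·6² = -66 m; v ends 1 m/s.
9–12 s: v starts 1 m/s; Δx = 1·3 + ½·-12·3² = -51 m; v ends -35 m/s.
x(12) = 6 + Σ Δx = -135 m.

-135 m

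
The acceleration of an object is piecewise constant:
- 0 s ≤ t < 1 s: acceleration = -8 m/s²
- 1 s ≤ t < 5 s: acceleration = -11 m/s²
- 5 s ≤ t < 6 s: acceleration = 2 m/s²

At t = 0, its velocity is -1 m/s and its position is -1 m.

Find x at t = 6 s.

On each constant-a segment, Δv = aΔt and Δx = v₀Δt + ½aΔt²; chain segment to segment.
0–1 s: v starts -1 m/s; Δx = -1·1 + ½·-8·1² = -5 m; v ends -9 m/s.
1–5 s: v starts -9 m/s; Δx = -9·4 + ½·-11·4² = -124 m; v ends -53 m/s.
5–6 s: v starts -53 m/s; Δx = -53·1 + ½·2·1² = -52 m; v ends -51 m/s.
x(6) = -1 + Σ Δx = -182 m.

-182 m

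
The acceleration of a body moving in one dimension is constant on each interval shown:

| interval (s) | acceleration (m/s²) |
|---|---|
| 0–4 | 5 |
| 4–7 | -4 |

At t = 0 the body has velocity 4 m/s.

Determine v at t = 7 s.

12 m/s

Δv equals the area under the a-t graph; then v = v₀ + Δv.
0–4 s: 5 × 4 = 20 m/s
4–7 s: -4 × 3 = -12 m/s
Δv = 8 m/s, so v(7) = 4 + (8) = 12 m/s.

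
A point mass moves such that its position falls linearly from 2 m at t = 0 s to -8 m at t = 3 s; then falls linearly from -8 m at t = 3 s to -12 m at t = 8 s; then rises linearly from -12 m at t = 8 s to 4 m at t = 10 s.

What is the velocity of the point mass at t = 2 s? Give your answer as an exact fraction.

-10/3 m/s

Velocity is the slope of the x-t graph on 0–3 s: (-8 − 2)/(3 − 0) = -10/3 m/s.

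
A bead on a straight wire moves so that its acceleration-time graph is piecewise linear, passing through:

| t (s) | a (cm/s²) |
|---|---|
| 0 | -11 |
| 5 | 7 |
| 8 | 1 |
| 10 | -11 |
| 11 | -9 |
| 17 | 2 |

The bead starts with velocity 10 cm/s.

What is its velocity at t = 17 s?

Δv equals the area under the a-t graph; then v = v₀ + Δv.
0–5 s: ½(-11 + 7)(5) = -10 cm/s
5–8 s: ½(7 + 1)(3) = 12 cm/s
8–10 s: ½(1 + -11)(2) = -10 cm/s
10–11 s: ½(-11 + -9)(1) = -10 cm/s
11–17 s: ½(-9 + 2)(6) = -21 cm/s
Δv = -39 cm/s, so v(17) = 10 + (-39) = -29 cm/s.

-29 cm/s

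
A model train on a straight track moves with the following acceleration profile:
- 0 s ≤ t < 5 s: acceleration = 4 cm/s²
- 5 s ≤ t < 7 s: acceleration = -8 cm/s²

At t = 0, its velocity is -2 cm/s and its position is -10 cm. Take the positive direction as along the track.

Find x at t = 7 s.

On each constant-a segment, Δv = aΔt and Δx = v₀Δt + ½aΔt²; chain segment to segment.
0–5 s: v starts -2 cm/s; Δx = -2·5 + ½·4·5² = 40 cm; v ends 18 cm/s.
5–7 s: v starts 18 cm/s; Δx = 18·2 + ½·-8·2² = 20 cm; v ends 2 cm/s.
x(7) = -10 + Σ Δx = 50 cm.

50 cm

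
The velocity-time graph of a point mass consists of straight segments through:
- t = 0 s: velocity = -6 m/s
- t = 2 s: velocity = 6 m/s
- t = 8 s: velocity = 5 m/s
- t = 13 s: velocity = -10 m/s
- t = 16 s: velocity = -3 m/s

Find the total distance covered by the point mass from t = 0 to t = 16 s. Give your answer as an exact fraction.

Total distance travelled is ∫|v| dt — sum the magnitudes of each area piece.
0–2 s: v = 0 at t = 1 s; triangle areas 3 + 3 = 6 m
2–8 s: |½(6 + 5)(6)| = 33 m
8–13 s: v = 0 at t = 29/3 s; triangle areas 25/6 + 50/3 = 125/6 m
13–16 s: |½(-10 + -3)(3)| = 19.5 m
Total distance = 238/3 m

238/3 m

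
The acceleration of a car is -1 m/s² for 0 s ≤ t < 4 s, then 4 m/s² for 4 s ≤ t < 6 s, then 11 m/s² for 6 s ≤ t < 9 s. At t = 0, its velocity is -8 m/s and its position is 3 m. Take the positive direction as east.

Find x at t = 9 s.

-15.5 m

On each constant-a segment, Δv = aΔt and Δx = v₀Δt + ½aΔt²; chain segment to segment.
0–4 s: v starts -8 m/s; Δx = -8·4 + ½·-1·4² = -40 m; v ends -12 m/s.
4–6 s: v starts -12 m/s; Δx = -12·2 + ½·4·2² = -16 m; v ends -4 m/s.
6–9 s: v starts -4 m/s; Δx = -4·3 + ½·11·3² = 37.5 m; v ends 29 m/s.
x(9) = 3 + Σ Δx = -15.5 m.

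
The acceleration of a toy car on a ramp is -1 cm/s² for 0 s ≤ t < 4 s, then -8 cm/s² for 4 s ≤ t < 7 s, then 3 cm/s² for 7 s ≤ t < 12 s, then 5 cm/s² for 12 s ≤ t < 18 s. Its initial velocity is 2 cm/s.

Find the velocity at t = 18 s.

Δv equals the area under the a-t graph; then v = v₀ + Δv.
0–4 s: -1 × 4 = -4 cm/s
4–7 s: -8 × 3 = -24 cm/s
7–12 s: 3 × 5 = 15 cm/s
12–18 s: 5 × 6 = 30 cm/s
Δv = 17 cm/s, so v(18) = 2 + (17) = 19 cm/s.

19 cm/s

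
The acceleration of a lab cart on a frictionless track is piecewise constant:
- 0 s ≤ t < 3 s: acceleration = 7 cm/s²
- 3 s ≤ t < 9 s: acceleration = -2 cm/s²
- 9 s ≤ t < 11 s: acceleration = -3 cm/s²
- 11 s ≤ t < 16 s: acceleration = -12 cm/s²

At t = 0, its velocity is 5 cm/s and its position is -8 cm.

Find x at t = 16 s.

70.5 cm

On each constant-a segment, Δv = aΔt and Δx = v₀Δt + ½aΔt²; chain segment to segment.
0–3 s: v starts 5 cm/s; Δx = 5·3 + ½·7·3² = 46.5 cm; v ends 26 cm/s.
3–9 s: v starts 26 cm/s; Δx = 26·6 + ½·-2·6² = 120 cm; v ends 14 cm/s.
9–11 s: v starts 14 cm/s; Δx = 14·2 + ½·-3·2² = 22 cm; v ends 8 cm/s.
11–16 s: v starts 8 cm/s; Δx = 8·5 + ½·-12·5² = -110 cm; v ends -52 cm/s.
x(16) = -8 + Σ Δx = 70.5 cm.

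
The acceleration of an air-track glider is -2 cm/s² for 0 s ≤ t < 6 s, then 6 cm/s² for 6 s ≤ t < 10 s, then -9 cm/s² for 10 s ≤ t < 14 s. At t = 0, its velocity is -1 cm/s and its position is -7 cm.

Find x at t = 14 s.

-81 cm

On each constant-a segment, Δv = aΔt and Δx = v₀Δt + ½aΔt²; chain segment to segment.
0–6 s: v starts -1 cm/s; Δx = -1·6 + ½·-2·6² = -42 cm; v ends -13 cm/s.
6–10 s: v starts -13 cm/s; Δx = -13·4 + ½·6·4² = -4 cm; v ends 11 cm/s.
10–14 s: v starts 11 cm/s; Δx = 11·4 + ½·-9·4² = -28 cm; v ends -25 cm/s.
x(14) = -7 + Σ Δx = -81 cm.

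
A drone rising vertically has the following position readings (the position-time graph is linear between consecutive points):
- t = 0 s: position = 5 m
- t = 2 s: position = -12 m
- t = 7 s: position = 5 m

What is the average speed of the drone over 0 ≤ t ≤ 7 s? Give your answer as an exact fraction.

Average speed = (total path length)/(elapsed time); on a piecewise-linear x-t graph the path length is Σ|Δx|.
0–2 s: |Δx| = |-12 − 5| = 17 m
2–7 s: |Δx| = |5 − -12| = 17 m
Total path = 34 m; average speed = 34/7 = 34/7 m/s.

34/7 m/s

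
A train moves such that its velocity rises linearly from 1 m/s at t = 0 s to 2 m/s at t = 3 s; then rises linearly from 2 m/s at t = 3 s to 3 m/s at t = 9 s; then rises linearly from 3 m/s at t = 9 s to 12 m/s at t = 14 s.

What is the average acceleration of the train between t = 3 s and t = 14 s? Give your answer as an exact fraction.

Average acceleration = Δv/Δt = (12 − 2)/(14 − 3) = 10/11 m/s².

10/11 m/s²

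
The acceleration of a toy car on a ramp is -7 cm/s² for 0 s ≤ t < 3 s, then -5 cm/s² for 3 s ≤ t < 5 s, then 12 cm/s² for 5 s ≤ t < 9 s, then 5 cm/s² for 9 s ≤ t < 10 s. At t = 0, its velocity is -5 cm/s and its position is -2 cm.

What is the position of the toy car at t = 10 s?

-144 cm

On each constant-a segment, Δv = aΔt and Δx = v₀Δt + ½aΔt²; chain segment to segment.
0–3 s: v starts -5 cm/s; Δx = -5·3 + ½·-7·3² = -46.5 cm; v ends -26 cm/s.
3–5 s: v starts -26 cm/s; Δx = -26·2 + ½·-5·2² = -62 cm; v ends -36 cm/s.
5–9 s: v starts -36 cm/s; Δx = -36·4 + ½·12·4² = -48 cm; v ends 12 cm/s.
9–10 s: v starts 12 cm/s; Δx = 12·1 + ½·5·1² = 14.5 cm; v ends 17 cm/s.
x(10) = -2 + Σ Δx = -144 cm.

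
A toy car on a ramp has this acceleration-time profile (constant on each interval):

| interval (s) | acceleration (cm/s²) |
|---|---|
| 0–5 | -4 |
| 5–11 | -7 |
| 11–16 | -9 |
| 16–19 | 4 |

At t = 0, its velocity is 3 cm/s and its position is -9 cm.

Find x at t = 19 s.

On each constant-a segment, Δv = aΔt and Δx = v₀Δt + ½aΔt²; chain segment to segment.
0–5 s: v starts 3 cm/s; Δx = 3·5 + ½·-4·5² = -35 cm; v ends -17 cm/s.
5–11 s: v starts -17 cm/s; Δx = -17·6 + ½·-7·6² = -228 cm; v ends -59 cm/s.
11–16 s: v starts -59 cm/s; Δx = -59·5 + ½·-9·5² = -407.5 cm; v ends -104 cm/s.
16–19 s: v starts -104 cm/s; Δx = -104·3 + ½·4·3² = -294 cm; v ends -92 cm/s.
x(19) = -9 + Σ Δx = -973.5 cm.

-973.5 cm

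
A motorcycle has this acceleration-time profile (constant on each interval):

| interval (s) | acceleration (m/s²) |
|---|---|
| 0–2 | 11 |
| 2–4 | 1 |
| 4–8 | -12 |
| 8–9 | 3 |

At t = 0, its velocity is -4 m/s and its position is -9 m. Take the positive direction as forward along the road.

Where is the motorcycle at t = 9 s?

On each constant-a segment, Δv = aΔt and Δx = v₀Δt + ½aΔt²; chain segment to segment.
0–2 s: v starts -4 m/s; Δx = -4·2 + ½·11·2² = 14 m; v ends 18 m/s.
2–4 s: v starts 18 m/s; Δx = 18·2 + ½·1·2² = 38 m; v ends 20 m/s.
4–8 s: v starts 20 m/s; Δx = 20·4 + ½·-12·4² = -16 m; v ends -28 m/s.
8–9 s: v starts -28 m/s; Δx = -28·1 + ½·3·1² = -26.5 m; v ends -25 m/s.
x(9) = -9 + Σ Δx = 0.5 m.

0.5 m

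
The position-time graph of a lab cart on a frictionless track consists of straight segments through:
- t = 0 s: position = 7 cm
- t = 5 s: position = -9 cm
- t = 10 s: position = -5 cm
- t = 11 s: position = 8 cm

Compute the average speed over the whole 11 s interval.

3 cm/s

Average speed = (total path length)/(elapsed time); on a piecewise-linear x-t graph the path length is Σ|Δx|.
0–5 s: |Δx| = |-9 − 7| = 16 cm
5–10 s: |Δx| = |-5 − -9| = 4 cm
10–11 s: |Δx| = |8 − -5| = 13 cm
Total path = 33 cm; average speed = 33/11 = 3 cm/s.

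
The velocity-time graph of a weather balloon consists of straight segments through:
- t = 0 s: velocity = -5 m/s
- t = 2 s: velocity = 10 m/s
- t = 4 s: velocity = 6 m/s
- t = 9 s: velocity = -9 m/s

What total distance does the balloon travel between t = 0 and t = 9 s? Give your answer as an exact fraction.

Distance (not displacement) is the total path length: add the absolute areas under v-t.
0–2 s: v = 0 at t = 2/3 s; triangle areas 5/3 + 20/3 = 25/3 m
2–4 s: |½(10 + 6)(2)| = 16 m
4–9 s: v = 0 at t = 6 s; triangle areas 6 + 13.5 = 19.5 m
Total distance = 263/6 m

263/6 m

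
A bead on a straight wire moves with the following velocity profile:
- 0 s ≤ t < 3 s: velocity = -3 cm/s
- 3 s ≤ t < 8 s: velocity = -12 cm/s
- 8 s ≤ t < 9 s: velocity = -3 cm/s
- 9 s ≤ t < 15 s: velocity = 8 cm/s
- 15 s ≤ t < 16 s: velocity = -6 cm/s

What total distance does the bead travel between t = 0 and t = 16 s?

126 cm

Total distance travelled is ∫|v| dt — sum the magnitudes of each area piece.
0–3 s: |-3| × 3 = 9 cm
3–8 s: |-12| × 5 = 60 cm
8–9 s: |-3| × 1 = 3 cm
9–15 s: |8| × 6 = 48 cm
15–16 s: |-6| × 1 = 6 cm
Total distance = 126 cm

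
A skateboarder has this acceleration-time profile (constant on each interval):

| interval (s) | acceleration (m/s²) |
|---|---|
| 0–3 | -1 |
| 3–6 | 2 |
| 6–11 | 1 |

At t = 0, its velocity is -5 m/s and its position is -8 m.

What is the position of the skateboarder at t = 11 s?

On each constant-a segment, Δv = aΔt and Δx = v₀Δt + ½aΔt²; chain segment to segment.
0–3 s: v starts -5 m/s; Δx = -5·3 + ½·-1·3² = -19.5 m; v ends -8 m/s.
3–6 s: v starts -8 m/s; Δx = -8·3 + ½·2·3² = -15 m; v ends -2 m/s.
6–11 s: v starts -2 m/s; Δx = -2·5 + ½·1·5² = 2.5 m; v ends 3 m/s.
x(11) = -8 + Σ Δx = -40 m.

-40 m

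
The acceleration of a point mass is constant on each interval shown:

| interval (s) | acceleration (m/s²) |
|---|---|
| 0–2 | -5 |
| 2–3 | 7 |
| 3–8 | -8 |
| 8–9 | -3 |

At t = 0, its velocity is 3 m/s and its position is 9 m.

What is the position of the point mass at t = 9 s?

On each constant-a segment, Δv = aΔt and Δx = v₀Δt + ½aΔt²; chain segment to segment.
0–2 s: v starts 3 m/s; Δx = 3·2 + ½·-5·2² = -4 m; v ends -7 m/s.
2–3 s: v starts -7 m/s; Δx = -7·1 + ½·7·1² = -3.5 m; v ends 0 m/s.
3–8 s: v starts 0 m/s; Δx = 0·5 + ½·-8·5² = -100 m; v ends -40 m/s.
8–9 s: v starts -40 m/s; Δx = -40·1 + ½·-3·1² = -41.5 m; v ends -43 m/s.
x(9) = 9 + Σ Δx = -140 m.

-140 m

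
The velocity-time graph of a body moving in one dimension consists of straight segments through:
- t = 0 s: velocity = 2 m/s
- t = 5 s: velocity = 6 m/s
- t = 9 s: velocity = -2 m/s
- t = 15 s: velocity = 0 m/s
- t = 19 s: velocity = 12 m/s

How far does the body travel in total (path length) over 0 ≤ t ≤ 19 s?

60 m

Total distance travelled is ∫|v| dt — sum the magnitudes of each area piece.
0–5 s: |½(2 + 6)(5)| = 20 m
5–9 s: v = 0 at t = 8 s; triangle areas 9 + 1 = 10 m
9–15 s: |½(-2 + 0)(6)| = 6 m
15–19 s: |½(0 + 12)(4)| = 24 m
Total distance = 60 m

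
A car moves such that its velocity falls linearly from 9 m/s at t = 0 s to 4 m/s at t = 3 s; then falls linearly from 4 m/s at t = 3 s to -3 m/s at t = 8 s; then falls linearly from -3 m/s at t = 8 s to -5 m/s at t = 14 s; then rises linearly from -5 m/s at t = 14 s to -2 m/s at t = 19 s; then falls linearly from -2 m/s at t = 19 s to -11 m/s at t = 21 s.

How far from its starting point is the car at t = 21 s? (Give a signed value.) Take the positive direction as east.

-32.5 m

Displacement is the signed area under the v-t curve.
0–3 s: ½(9 + 4)(3) = 19.5 m
3–8 s: ½(4 + -3)(5) = 2.5 m
8–14 s: ½(-3 + -5)(6) = -24 m
14–19 s: ½(-5 + -2)(5) = -17.5 m
19–21 s: ½(-2 + -11)(2) = -13 m
Net displacement = -32.5 m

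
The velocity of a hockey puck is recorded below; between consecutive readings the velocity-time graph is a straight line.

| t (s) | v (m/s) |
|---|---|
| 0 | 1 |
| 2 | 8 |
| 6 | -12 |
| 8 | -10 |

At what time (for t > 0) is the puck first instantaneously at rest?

t = 3.6 s

v changes sign on 2–6 s (from 8 to -12); the graph is linear there, so v = 0 at t = 2 + (-8)·(6 − 2)/(-12 − 8) = 3.6 s.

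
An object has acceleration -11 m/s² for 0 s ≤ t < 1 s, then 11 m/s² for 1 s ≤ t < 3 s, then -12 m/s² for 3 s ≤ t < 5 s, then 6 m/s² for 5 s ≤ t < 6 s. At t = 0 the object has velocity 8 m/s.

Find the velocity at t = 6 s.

1 m/s

Δv equals the area under the a-t graph; then v = v₀ + Δv.
0–1 s: -11 × 1 = -11 m/s
1–3 s: 11 × 2 = 22 m/s
3–5 s: -12 × 2 = -24 m/s
5–6 s: 6 × 1 = 6 m/s
Δv = -7 m/s, so v(6) = 8 + (-7) = 1 m/s.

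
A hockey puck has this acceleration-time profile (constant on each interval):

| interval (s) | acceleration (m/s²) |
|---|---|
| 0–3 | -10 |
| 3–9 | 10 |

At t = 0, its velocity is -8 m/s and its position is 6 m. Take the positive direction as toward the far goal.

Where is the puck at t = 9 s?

On each constant-a segment, Δv = aΔt and Δx = v₀Δt + ½aΔt²; chain segment to segment.
0–3 s: v starts -8 m/s; Δx = -8·3 + ½·-10·3² = -69 m; v ends -38 m/s.
3–9 s: v starts -38 m/s; Δx = -38·6 + ½·10·6² = -48 m; v ends 22 m/s.
x(9) = 6 + Σ Δx = -111 m.

-111 m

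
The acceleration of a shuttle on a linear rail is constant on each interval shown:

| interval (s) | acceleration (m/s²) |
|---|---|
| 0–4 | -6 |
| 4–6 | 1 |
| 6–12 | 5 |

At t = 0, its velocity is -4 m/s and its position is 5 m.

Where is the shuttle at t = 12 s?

On each constant-a segment, Δv = aΔt and Δx = v₀Δt + ½aΔt²; chain segment to segment.
0–4 s: v starts -4 m/s; Δx = -4·4 + ½·-6·4² = -64 m; v ends -28 m/s.
4–6 s: v starts -28 m/s; Δx = -28·2 + ½·1·2² = -54 m; v ends -26 m/s.
6–12 s: v starts -26 m/s; Δx = -26·6 + ½·5·6² = -66 m; v ends 4 m/s.
x(12) = 5 + Σ Δx = -179 m.

-179 m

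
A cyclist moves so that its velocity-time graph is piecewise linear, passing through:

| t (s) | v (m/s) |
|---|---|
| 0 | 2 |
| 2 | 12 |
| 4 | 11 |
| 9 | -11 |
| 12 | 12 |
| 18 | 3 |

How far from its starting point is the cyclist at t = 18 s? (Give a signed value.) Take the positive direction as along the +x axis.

Net displacement equals the area under the velocity-time graph (areas below the axis count negative).
0–2 s: ½(2 + 12)(2) = 14 m
2–4 s: ½(12 + 11)(2) = 23 m
4–9 s: ½(11 + -11)(5) = 0 m
9–12 s: ½(-11 + 12)(3) = 1.5 m
12–18 s: ½(12 + 3)(6) = 45 m
Net displacement = 83.5 m

83.5 m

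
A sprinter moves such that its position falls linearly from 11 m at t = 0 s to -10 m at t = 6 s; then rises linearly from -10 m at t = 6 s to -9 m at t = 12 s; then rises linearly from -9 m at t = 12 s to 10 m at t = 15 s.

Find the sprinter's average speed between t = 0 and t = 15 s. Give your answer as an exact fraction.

41/15 m/s

Average speed = (total path length)/(elapsed time); on a piecewise-linear x-t graph the path length is Σ|Δx|.
0–6 s: |Δx| = |-10 − 11| = 21 m
6–12 s: |Δx| = |-9 − -10| = 1 m
12–15 s: |Δx| = |10 − -9| = 19 m
Total path = 41 m; average speed = 41/15 = 41/15 m/s.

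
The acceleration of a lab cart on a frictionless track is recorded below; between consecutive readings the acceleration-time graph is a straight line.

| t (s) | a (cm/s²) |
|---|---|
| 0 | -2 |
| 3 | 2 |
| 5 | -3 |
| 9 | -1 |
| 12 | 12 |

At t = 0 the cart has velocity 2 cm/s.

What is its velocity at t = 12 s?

9.5 cm/s

Δv equals the area under the a-t graph; then v = v₀ + Δv.
0–3 s: ½(-2 + 2)(3) = 0 cm/s
3–5 s: ½(2 + -3)(2) = -1 cm/s
5–9 s: ½(-3 + -1)(4) = -8 cm/s
9–12 s: ½(-1 + 12)(3) = 16.5 cm/s
Δv = 7.5 cm/s, so v(12) = 2 + (7.5) = 9.5 cm/s.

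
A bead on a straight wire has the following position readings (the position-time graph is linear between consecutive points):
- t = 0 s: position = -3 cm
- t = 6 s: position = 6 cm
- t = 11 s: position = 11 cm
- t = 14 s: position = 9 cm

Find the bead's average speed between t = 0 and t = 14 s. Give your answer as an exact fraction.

8/7 cm/s

Average speed = (total path length)/(elapsed time); on a piecewise-linear x-t graph the path length is Σ|Δx|.
0–6 s: |Δx| = |6 − -3| = 9 cm
6–11 s: |Δx| = |11 − 6| = 5 cm
11–14 s: |Δx| = |9 − 11| = 2 cm
Total path = 16 cm; average speed = 16/14 = 8/7 cm/s.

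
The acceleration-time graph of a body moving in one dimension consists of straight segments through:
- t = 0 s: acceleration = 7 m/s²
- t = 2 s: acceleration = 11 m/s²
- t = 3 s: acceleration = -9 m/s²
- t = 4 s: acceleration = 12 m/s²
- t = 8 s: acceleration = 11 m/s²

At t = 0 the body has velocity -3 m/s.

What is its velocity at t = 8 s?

Δv equals the area under the a-t graph; then v = v₀ + Δv.
0–2 s: ½(7 + 11)(2) = 18 m/s
2–3 s: ½(11 + -9)(1) = 1 m/s
3–4 s: ½(-9 + 12)(1) = 1.5 m/s
4–8 s: ½(12 + 11)(4) = 46 m/s
Δv = 66.5 m/s, so v(8) = -3 + (66.5) = 63.5 m/s.

63.5 m/s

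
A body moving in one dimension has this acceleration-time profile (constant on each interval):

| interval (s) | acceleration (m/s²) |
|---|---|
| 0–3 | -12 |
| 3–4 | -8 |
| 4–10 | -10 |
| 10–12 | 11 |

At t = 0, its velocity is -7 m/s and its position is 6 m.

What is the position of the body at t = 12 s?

On each constant-a segment, Δv = aΔt and Δx = v₀Δt + ½aΔt²; chain segment to segment.
0–3 s: v starts -7 m/s; Δx = -7·3 + ½·-12·3² = -75 m; v ends -43 m/s.
3–4 s: v starts -43 m/s; Δx = -43·1 + ½·-8·1² = -47 m; v ends -51 m/s.
4–10 s: v starts -51 m/s; Δx = -51·6 + ½·-10·6² = -486 m; v ends -111 m/s.
10–12 s: v starts -111 m/s; Δx = -111·2 + ½·11·2² = -200 m; v ends -89 m/s.
x(12) = 6 + Σ Δx = -802 m.

-802 m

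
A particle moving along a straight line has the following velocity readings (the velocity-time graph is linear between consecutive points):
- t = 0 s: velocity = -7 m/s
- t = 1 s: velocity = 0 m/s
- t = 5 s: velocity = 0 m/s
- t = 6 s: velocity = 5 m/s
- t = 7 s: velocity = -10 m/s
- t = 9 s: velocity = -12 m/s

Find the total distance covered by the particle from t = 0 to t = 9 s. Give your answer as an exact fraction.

Distance (not displacement) is the total path length: add the absolute areas under v-t.
0–1 s: |½(-7 + 0)(1)| = 3.5 m
1–5 s: |0| × 4 = 0 m
5–6 s: |½(0 + 5)(1)| = 2.5 m
6–7 s: v = 0 at t = 19/3 s; triangle areas 5/6 + 10/3 = 25/6 m
7–9 s: |½(-10 + -12)(2)| = 22 m
Total distance = 193/6 m

193/6 m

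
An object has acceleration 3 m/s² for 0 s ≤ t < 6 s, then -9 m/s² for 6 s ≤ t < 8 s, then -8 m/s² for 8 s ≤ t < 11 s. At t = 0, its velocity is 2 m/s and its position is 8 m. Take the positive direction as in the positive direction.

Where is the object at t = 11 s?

On each constant-a segment, Δv = aΔt and Δx = v₀Δt + ½aΔt²; chain segment to segment.
0–6 s: v starts 2 m/s; Δx = 2·6 + ½·3·6² = 66 m; v ends 20 m/s.
6–8 s: v starts 20 m/s; Δx = 20·2 + ½·-9·2² = 22 m; v ends 2 m/s.
8–11 s: v starts 2 m/s; Δx = 2·3 + ½·-8·3² = -30 m; v ends -22 m/s.
x(11) = 8 + Σ Δx = 66 m.

66 m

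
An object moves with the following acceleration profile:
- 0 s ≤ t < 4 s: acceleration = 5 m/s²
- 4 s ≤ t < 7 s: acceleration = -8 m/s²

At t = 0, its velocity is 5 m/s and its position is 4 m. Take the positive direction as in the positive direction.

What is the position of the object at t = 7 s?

103 m

On each constant-a segment, Δv = aΔt and Δx = v₀Δt + ½aΔt²; chain segment to segment.
0–4 s: v starts 5 m/s; Δx = 5·4 + ½·5·4² = 60 m; v ends 25 m/s.
4–7 s: v starts 25 m/s; Δx = 25·3 + ½·-8·3² = 39 m; v ends 1 m/s.
x(7) = 4 + Σ Δx = 103 m.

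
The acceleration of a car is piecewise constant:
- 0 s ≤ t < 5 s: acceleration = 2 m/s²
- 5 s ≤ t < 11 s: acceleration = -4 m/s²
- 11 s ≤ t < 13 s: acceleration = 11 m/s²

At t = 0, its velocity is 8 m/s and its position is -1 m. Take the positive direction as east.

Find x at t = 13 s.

110 m

On each constant-a segment, Δv = aΔt and Δx = v₀Δt + ½aΔt²; chain segment to segment.
0–5 s: v starts 8 m/s; Δx = 8·5 + ½·2·5² = 65 m; v ends 18 m/s.
5–11 s: v starts 18 m/s; Δx = 18·6 + ½·-4·6² = 36 m; v ends -6 m/s.
11–13 s: v starts -6 m/s; Δx = -6·2 + ½·11·2² = 10 m; v ends 16 m/s.
x(13) = -1 + Σ Δx = 110 m.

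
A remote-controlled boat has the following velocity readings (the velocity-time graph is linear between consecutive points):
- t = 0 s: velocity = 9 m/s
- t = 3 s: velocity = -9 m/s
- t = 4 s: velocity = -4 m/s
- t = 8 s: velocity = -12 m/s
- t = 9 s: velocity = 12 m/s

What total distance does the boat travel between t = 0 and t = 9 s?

Total distance travelled is ∫|v| dt — sum the magnitudes of each area piece.
0–3 s: v = 0 at t = 1.5 s; triangle areas 6.75 + 6.75 = 13.5 m
3–4 s: |½(-9 + -4)(1)| = 6.5 m
4–8 s: |½(-4 + -12)(4)| = 32 m
8–9 s: v = 0 at t = 8.5 s; triangle areas 3 + 3 = 6 m
Total distance = 58 m

58 m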